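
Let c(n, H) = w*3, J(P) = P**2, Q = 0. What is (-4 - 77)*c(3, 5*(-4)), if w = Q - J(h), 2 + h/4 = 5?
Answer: 34992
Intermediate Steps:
h = 12 (h = -8 + 4*5 = -8 + 20 = 12)
w = -144 (w = 0 - 1*12**2 = 0 - 1*144 = 0 - 144 = -144)
c(n, H) = -432 (c(n, H) = -144*3 = -432)
(-4 - 77)*c(3, 5*(-4)) = (-4 - 77)*(-432) = -81*(-432) = 34992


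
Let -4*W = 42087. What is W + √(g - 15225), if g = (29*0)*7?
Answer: -42087/4 + 5*I*√609 ≈ -10522.0 + 123.39*I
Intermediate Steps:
W = -42087/4 (W = -¼*42087 = -42087/4 ≈ -10522.)
g = 0 (g = 0*7 = 0)
W + √(g - 15225) = -42087/4 + √(0 - 15225) = -42087/4 + √(-15225) = -42087/4 + 5*I*√609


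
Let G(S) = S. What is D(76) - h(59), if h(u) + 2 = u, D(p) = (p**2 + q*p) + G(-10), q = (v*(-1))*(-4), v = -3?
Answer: 4797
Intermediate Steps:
q = -12 (q = -3*(-1)*(-4) = 3*(-4) = -12)
D(p) = -10 + p**2 - 12*p (D(p) = (p**2 - 12*p) - 10 = -10 + p**2 - 12*p)
h(u) = -2 + u
D(76) - h(59) = (-10 + 76**2 - 12*76) - (-2 + 59) = (-10 + 5776 - 912) - 1*57 = 4854 - 57 = 4797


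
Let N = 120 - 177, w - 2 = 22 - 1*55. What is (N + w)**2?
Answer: 7744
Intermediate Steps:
w = -31 (w = 2 + (22 - 1*55) = 2 + (22 - 55) = 2 - 33 = -31)
N = -57
(N + w)**2 = (-57 - 31)**2 = (-88)**2 = 7744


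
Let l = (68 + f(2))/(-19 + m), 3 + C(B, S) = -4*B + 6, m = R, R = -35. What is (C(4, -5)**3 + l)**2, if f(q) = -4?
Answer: 3522541201/729 ≈ 4.8320e+6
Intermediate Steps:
m = -35
C(B, S) = 3 - 4*B (C(B, S) = -3 + (-4*B + 6) = -3 + (6 - 4*B) = 3 - 4*B)
l = -32/27 (l = (68 - 4)/(-19 - 35) = 64/(-54) = 64*(-1/54) = -32/27 ≈ -1.1852)
(C(4, -5)**3 + l)**2 = ((3 - 4*4)**3 - 32/27)**2 = ((3 - 16)**3 - 32/27)**2 = ((-13)**3 - 32/27)**2 = (-2197 - 32/27)**2 = (-59351/27)**2 = 3522541201/729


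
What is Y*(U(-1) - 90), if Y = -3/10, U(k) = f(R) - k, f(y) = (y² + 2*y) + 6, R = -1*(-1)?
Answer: 24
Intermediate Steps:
R = 1
f(y) = 6 + y² + 2*y
U(k) = 9 - k (U(k) = (6 + 1² + 2*1) - k = (6 + 1 + 2) - k = 9 - k)
Y = -3/10 (Y = -3*⅒ = -3/10 ≈ -0.30000)
Y*(U(-1) - 90) = -3*((9 - 1*(-1)) - 90)/10 = -3*((9 + 1) - 90)/10 = -3*(10 - 90)/10 = -3/10*(-80) = 24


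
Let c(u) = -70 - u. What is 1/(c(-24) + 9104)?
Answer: 1/9058 ≈ 0.00011040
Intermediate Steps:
1/(c(-24) + 9104) = 1/((-70 - 1*(-24)) + 9104) = 1/((-70 + 24) + 9104) = 1/(-46 + 9104) = 1/9058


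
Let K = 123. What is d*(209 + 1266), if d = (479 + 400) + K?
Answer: 1477950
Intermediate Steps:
d = 1002 (d = (479 + 400) + 123 = 879 + 123 = 1002)
d*(209 + 1266) = 1002*(209 + 1266) = 1002*1475 = 1477950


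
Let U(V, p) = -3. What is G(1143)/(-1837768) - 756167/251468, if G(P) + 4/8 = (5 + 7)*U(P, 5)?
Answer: -694825168337/231069921712 ≈ -3.0070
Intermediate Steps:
G(P) = -73/2 (G(P) = -1/2 + (5 + 7)*(-3) = -1/2 + 12*(-3) = -1/2 - 36 = -73/2)
G(1143)/(-1837768) - 756167/251468 = -73/2/(-1837768) - 756167/251468 = -73/2*(-1/1837768) - 756167*1/251468 = 73/3675536 - 756167/251468 = -694825168337/231069921712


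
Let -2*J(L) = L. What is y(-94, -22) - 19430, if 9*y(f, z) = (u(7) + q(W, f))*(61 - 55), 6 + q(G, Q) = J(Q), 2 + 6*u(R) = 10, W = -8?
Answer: -174616/9 ≈ -19402.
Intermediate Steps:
J(L) = -L/2
u(R) = 4/3 (u(R) = -1/3 + (1/6)*10 = -1/3 + 5/3 = 4/3)
q(G, Q) = -6 - Q/2
y(f, z) = -28/9 - f/3 (y(f, z) = ((4/3 + (-6 - f/2))*(61 - 55))/9 = ((-14/3 - f/2)*6)/9 = (-28 - 3*f)/9 = -28/9 - f/3)
y(-94, -22) - 19430 = (-28/9 - 1/3*(-94)) - 19430 = (-28/9 + 94/3) - 19430 = 254/9 - 19430 = -174616/9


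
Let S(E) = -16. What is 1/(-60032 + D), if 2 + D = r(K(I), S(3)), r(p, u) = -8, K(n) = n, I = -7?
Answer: -1/60042 ≈ -1.6655e-5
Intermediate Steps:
D = -10 (D = -2 - 8 = -10)
1/(-60032 + D) = 1/(-60032 - 10) = 1/(-60042) = -1/60042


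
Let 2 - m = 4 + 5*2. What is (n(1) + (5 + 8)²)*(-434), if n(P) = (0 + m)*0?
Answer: -73346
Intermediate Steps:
m = -12 (m = 2 - (4 + 5*2) = 2 - (4 + 10) = 2 - 1*14 = 2 - 14 = -12)
n(P) = 0 (n(P) = (0 - 12)*0 = -12*0 = 0)
(n(1) + (5 + 8)²)*(-434) = (0 + (5 + 8)²)*(-434) = (0 + 13²)*(-434) = (0 + 169)*(-434) = 169*(-434) = -73346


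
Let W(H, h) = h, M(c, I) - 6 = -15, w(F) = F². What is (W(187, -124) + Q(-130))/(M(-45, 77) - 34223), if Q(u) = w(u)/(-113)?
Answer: 3864/483527 ≈ 0.0079913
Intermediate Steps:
M(c, I) = -9 (M(c, I) = 6 - 15 = -9)
Q(u) = -u²/113 (Q(u) = u²/(-113) = u²*(-1/113) = -u²/113)
(W(187, -124) + Q(-130))/(M(-45, 77) - 34223) = (-124 - 1/113*(-130)²)/(-9 - 34223) = (-124 - 1/113*16900)/(-34232) = (-124 - 16900/113)*(-1/34232) = -30912/113*(-1/34232) = 3864/483527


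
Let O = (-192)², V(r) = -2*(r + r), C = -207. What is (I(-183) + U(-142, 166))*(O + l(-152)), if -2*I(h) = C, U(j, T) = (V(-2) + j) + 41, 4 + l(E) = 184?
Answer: 388962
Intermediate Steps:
l(E) = 180 (l(E) = -4 + 184 = 180)
V(r) = -4*r
U(j, T) = 49 + j (U(j, T) = (-4*(-2) + j) + 41 = (8 + j) + 41 = 49 + j)
I(h) = 207/2 (I(h) = -½*(-207) = 207/2)
O = 36864
(I(-183) + U(-142, 166))*(O + l(-152)) = (207/2 + (49 - 142))*(36864 + 180) = (207/2 - 93)*37044 = (21/2)*37044 = 388962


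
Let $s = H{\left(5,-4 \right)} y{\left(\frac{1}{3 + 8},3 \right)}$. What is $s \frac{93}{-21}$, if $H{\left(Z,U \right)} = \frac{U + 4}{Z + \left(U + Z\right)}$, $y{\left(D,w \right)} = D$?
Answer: $0$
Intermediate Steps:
$H{\left(Z,U \right)} = \frac{4 + U}{U + 2 Z}$
$s = 0$ ($s = \frac{\frac{1}{-4 + 2 \cdot 5} \left(4 - 4\right)}{3 + 8} = \frac{\frac{1}{-4 + 10} \cdot 0}{11} = \frac{1}{6} \cdot 0 \cdot \frac{1}{11} = 0 \cdot \frac{1}{11} = 0$)
$s \frac{93}{-21} = 0 \frac{93}{-21} = 0 \cdot 93 \left(- \frac{1}{21}\right) = 0 \left(- \frac{31}{7}\right) = 0$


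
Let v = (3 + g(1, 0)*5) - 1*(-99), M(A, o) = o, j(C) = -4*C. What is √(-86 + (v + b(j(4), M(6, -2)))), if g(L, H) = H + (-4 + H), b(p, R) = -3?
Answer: I*√7 ≈ 2.6458*I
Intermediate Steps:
g(L, H) = -4 + 2*H
v = 82 (v = (3 + (-4 + 2*0)*5) - 1*(-99) = (3 + (-4 + 0)*5) + 99 = (3 - 4*5) + 99 = (3 - 20) + 99 = -17 + 99 = 82)
√(-86 + (v + b(j(4), M(6, -2)))) = √(-86 + (82 - 3)) = √(-86 + 79) = √(-7) = I*√7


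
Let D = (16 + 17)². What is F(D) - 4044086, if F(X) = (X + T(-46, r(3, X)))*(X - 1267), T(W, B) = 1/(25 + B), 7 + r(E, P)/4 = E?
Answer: -38141530/9 ≈ -4.2379e+6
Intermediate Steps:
r(E, P) = -28 + 4*E
D = 1089 (D = 33² = 1089)
F(X) = (-1267 + X)*(⅑ + X) (F(X) = (X + 1/(25 + (-28 + 4*3)))*(X - 1267) = (X + 1/(25 + (-28 + 12)))*(-1267 + X) = (X + 1/(25 - 16))*(-1267 + X) = (X + 1/9)*(-1267 + X) = (X + ⅑)*(-1267 + X) = (⅑ + X)*(-1267 + X) = (-1267 + X)*(⅑ + X))
F(D) - 4044086 = (-1267/9 + 1089² - 11402/9*1089) - 4044086 = (-1267/9 + 1185921 - 1379642) - 4044086 = -1744756/9 - 4044086 = -38141530/9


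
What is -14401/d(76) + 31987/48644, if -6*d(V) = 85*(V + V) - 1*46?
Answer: 2307467051/313121428 ≈ 7.3692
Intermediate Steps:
d(V) = 23/3 - 85*V/3 (d(V) = -(85*(V + V) - 1*46)/6 = -(85*(2*V) - 46)/6 = -(170*V - 46)/6 = -(-46 + 170*V)/6 = 23/3 - 85*V/3)
-14401/d(76) + 31987/48644 = -14401/(23/3 - 85/3*76) + 31987/48644 = -14401/(23/3 - 6460/3) + 31987*(1/48644) = -14401/(-6437/3) + 31987/48644 = -14401*(-3/6437) + 31987/48644 = 43203/6437 + 31987/48644 = 2307467051/313121428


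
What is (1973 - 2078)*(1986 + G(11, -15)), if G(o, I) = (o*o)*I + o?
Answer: -19110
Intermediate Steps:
G(o, I) = o + I*o² (G(o, I) = o²*I + o = I*o² + o = o + I*o²)
(1973 - 2078)*(1986 + G(11, -15)) = (1973 - 2078)*(1986 + 11*(1 - 15*11)) = -105*(1986 + 11*(1 - 165)) = -105*(1986 + 11*(-164)) = -105*(1986 - 1804) = -105*182 = -19110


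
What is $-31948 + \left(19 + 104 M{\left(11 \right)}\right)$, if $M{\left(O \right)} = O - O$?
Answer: $-31929$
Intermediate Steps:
$M{\left(O \right)} = 0$
$-31948 + \left(19 + 104 M{\left(11 \right)}\right) = -31948 + \left(19 + 104 \cdot 0\right) = -31948 + \left(19 + 0\right) = -31948 + 19 = -31929$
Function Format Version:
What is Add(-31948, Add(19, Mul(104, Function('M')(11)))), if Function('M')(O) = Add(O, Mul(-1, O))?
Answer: -31929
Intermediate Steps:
Function('M')(O) = 0
Add(-31948, Add(19, Mul(104, Function('M')(11)))) = Add(-31948, Add(19, Mul(104, 0))) = Add(-31948, Add(19, 0)) = Add(-31948, 19) = -31929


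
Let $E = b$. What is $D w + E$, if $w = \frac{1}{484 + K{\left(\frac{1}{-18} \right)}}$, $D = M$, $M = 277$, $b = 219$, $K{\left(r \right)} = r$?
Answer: $\frac{1912695}{8711} \approx 219.57$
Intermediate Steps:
$E = 219$
$D = 277$
$w = \frac{18}{8711}$ ($w = \frac{1}{484 + \frac{1}{-18}} = \frac{1}{484 - \frac{1}{18}} = \frac{1}{\frac{8711}{18}} = \frac{18}{8711} \approx 0.0020664$)
$D w + E = 277 \cdot \frac{18}{8711} + 219 = \frac{4986}{8711} + 219 = \frac{1912695}{8711}$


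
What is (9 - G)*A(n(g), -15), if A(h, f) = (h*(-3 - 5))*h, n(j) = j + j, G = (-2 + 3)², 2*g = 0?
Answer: 0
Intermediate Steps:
g = 0 (g = (½)*0 = 0)
G = 1 (G = 1² = 1)
n(j) = 2*j
A(h, f) = -8*h² (A(h, f) = (h*(-8))*h = (-8*h)*h = -8*h²)
(9 - G)*A(n(g), -15) = (9 - 1*1)*(-8*(2*0)²) = (9 - 1)*(-8*0²) = 8*(-8*0) = 8*0 = 0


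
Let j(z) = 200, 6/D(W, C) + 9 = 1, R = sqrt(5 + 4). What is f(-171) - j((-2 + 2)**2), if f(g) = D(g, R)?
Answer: -803/4 ≈ -200.75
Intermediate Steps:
R = 3 (R = sqrt(9) = 3)
D(W, C) = -3/4 (D(W, C) = 6/(-9 + 1) = 6/(-8) = 6*(-1/8) = -3/4)
f(g) = -3/4
f(-171) - j((-2 + 2)**2) = -3/4 - 1*200 = -3/4 - 200 = -803/4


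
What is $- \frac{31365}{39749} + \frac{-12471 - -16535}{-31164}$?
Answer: $- \frac{284749699}{309684459} \approx -0.91948$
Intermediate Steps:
$- \frac{31365}{39749} + \frac{-12471 - -16535}{-31164} = \left(-31365\right) \frac{1}{39749} + \left(-12471 + 16535\right) \left(- \frac{1}{31164}\right) = - \frac{31365}{39749} + 4064 \left(- \frac{1}{31164}\right) = - \frac{31365}{39749} - \frac{1016}{7791} = - \frac{284749699}{309684459}$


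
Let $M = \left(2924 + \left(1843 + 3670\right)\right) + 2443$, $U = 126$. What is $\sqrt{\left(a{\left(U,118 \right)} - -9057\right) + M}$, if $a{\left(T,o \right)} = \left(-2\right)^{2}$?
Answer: $17 \sqrt{69} \approx 141.21$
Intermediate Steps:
$a{\left(T,o \right)} = 4$
$M = 10880$ ($M = \left(2924 + 5513\right) + 2443 = 8437 + 2443 = 10880$)
$\sqrt{\left(a{\left(U,118 \right)} - -9057\right) + M} = \sqrt{\left(4 - -9057\right) + 10880} = \sqrt{\left(4 + 9057\right) + 10880} = \sqrt{9061 + 10880} = \sqrt{19941} = 17 \sqrt{69}$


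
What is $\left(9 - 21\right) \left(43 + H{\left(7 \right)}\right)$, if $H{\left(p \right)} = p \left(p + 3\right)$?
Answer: $-1356$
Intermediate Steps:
$H{\left(p \right)} = p \left(3 + p\right)$
$\left(9 - 21\right) \left(43 + H{\left(7 \right)}\right) = \left(9 - 21\right) \left(43 + 7 \left(3 + 7\right)\right) = - 12 \left(43 + 7 \cdot 10\right) = - 12 \left(43 + 70\right) = \left(-12\right) 113 = -1356$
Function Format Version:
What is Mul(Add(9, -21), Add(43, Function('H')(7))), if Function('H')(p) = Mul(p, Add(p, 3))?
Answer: -1356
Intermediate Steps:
Function('H')(p) = Mul(p, Add(3, p))
Mul(Add(9, -21), Add(43, Function('H')(7))) = Mul(Add(9, -21), Add(43, Mul(7, Add(3, 7)))) = Mul(-12, Add(43, Mul(7, 10))) = Mul(-12, Add(43, 70)) = Mul(-12, 113) = -1356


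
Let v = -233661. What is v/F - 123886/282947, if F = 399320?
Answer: -16511976641/16140913720 ≈ -1.0230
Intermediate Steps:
v/F - 123886/282947 = -233661/399320 - 123886/282947 = -233661*1/399320 - 123886*1/282947 = -233661/399320 - 17698/40421 = -16511976641/16140913720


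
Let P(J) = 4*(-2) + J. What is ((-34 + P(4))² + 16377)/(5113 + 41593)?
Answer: 17821/46706 ≈ 0.38156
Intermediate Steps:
P(J) = -8 + J
((-34 + P(4))² + 16377)/(5113 + 41593) = ((-34 + (-8 + 4))² + 16377)/(5113 + 41593) = ((-34 - 4)² + 16377)/46706 = ((-38)² + 16377)*(1/46706) = (1444 + 16377)*(1/46706) = 17821*(1/46706) = 17821/46706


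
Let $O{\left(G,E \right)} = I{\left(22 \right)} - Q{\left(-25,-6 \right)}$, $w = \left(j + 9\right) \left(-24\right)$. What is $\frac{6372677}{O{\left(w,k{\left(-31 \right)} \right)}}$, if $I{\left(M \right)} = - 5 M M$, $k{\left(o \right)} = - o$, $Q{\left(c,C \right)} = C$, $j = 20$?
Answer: $- \frac{6372677}{2414} \approx -2639.9$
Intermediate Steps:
$w = -696$ ($w = \left(20 + 9\right) \left(-24\right) = 29 \left(-24\right) = -696$)
$I{\left(M \right)} = - 5 M^{2}$
$O{\left(G,E \right)} = -2414$ ($O{\left(G,E \right)} = - 5 \cdot 22^{2} - -6 = \left(-5\right) 484 + 6 = -2420 + 6 = -2414$)
$\frac{6372677}{O{\left(w,k{\left(-31 \right)} \right)}} = \frac{6372677}{-2414} = 6372677 \left(- \frac{1}{2414}\right) = - \frac{6372677}{2414}$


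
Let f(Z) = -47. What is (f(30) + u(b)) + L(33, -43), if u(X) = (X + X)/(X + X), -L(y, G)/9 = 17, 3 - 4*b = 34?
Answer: -199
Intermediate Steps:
b = -31/4 (b = ¾ - ¼*34 = ¾ - 17/2 = -31/4 ≈ -7.7500)
L(y, G) = -153 (L(y, G) = -9*17 = -153)
u(X) = 1 (u(X) = (2*X)/((2*X)) = (2*X)*(1/(2*X)) = 1)
(f(30) + u(b)) + L(33, -43) = (-47 + 1) - 153 = -46 - 153 = -199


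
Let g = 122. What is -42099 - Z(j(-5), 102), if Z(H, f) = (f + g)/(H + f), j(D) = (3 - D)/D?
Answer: -10567409/251 ≈ -42101.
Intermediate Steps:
j(D) = (3 - D)/D
Z(H, f) = (122 + f)/(H + f) (Z(H, f) = (f + 122)/(H + f) = (122 + f)/(H + f))
-42099 - Z(j(-5), 102) = -42099 - (122 + 102)/((3 - 1*(-5))/(-5) + 102) = -42099 - 224/(-(3 + 5)/5 + 102) = -42099 - 224/(-1/5*8 + 102) = -42099 - 224/(-8/5 + 102) = -42099 - 224/502/5 = -42099 - 5*224/502 = -42099 - 1*560/251 = -42099 - 560/251 = -10567409/251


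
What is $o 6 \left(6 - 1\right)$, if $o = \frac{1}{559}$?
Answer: $\frac{30}{559} \approx 0.053667$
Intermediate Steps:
$o = \frac{1}{559} \approx 0.0017889$
$o 6 \left(6 - 1\right) = \frac{6 \left(6 - 1\right)}{559} = \frac{6 \cdot 5}{559} = \frac{1}{559} \cdot 30 = \frac{30}{559}$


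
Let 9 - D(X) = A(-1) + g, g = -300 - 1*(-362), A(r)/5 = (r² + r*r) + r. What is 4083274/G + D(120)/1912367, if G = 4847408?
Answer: 3904218649947/4635011547368 ≈ 0.84233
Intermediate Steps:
A(r) = 5*r + 10*r² (A(r) = 5*((r² + r*r) + r) = 5*((r² + r²) + r) = 5*(2*r² + r) = 5*(r + 2*r²) = 5*r + 10*r²)
g = 62 (g = -300 + 362 = 62)
D(X) = -58 (D(X) = 9 - (5*(-1)*(1 + 2*(-1)) + 62) = 9 - (5*(-1)*(1 - 2) + 62) = 9 - (5*(-1)*(-1) + 62) = 9 - (5 + 62) = 9 - 1*67 = 9 - 67 = -58)
4083274/G + D(120)/1912367 = 4083274/4847408 - 58/1912367 = 4083274*(1/4847408) - 58*1/1912367 = 2041637/2423704 - 58/1912367 = 3904218649947/4635011547368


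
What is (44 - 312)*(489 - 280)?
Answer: -56012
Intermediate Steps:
(44 - 312)*(489 - 280) = -268*209 = -56012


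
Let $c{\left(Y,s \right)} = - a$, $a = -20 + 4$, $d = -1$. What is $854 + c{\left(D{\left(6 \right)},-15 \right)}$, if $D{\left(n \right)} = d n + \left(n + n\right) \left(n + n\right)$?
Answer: $870$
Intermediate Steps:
$a = -16$
$D{\left(n \right)} = - n + 4 n^{2}$ ($D{\left(n \right)} = - n + \left(n + n\right) \left(n + n\right) = - n + 2 n 2 n = - n + 4 n^{2}$)
$c{\left(Y,s \right)} = 16$ ($c{\left(Y,s \right)} = \left(-1\right) \left(-16\right) = 16$)
$854 + c{\left(D{\left(6 \right)},-15 \right)} = 854 + 16 = 870$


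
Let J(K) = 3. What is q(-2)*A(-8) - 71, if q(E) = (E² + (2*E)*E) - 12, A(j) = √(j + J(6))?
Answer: -71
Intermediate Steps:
A(j) = √(3 + j) (A(j) = √(j + 3) = √(3 + j))
q(E) = -12 + 3*E² (q(E) = (E² + 2*E²) - 12 = 3*E² - 12 = -12 + 3*E²)
q(-2)*A(-8) - 71 = (-12 + 3*(-2)²)*√(3 - 8) - 71 = (-12 + 3*4)*√(-5) - 71 = (-12 + 12)*(I*√5) - 71 = 0*(I*√5) - 71 = 0 - 71 = -71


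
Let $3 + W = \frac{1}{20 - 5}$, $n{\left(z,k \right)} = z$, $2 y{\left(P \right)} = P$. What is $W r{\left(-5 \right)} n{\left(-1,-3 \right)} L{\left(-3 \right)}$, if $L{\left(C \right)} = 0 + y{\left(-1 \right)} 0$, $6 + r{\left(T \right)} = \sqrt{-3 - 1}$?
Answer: $0$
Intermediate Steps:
$y{\left(P \right)} = \frac{P}{2}$
$r{\left(T \right)} = -6 + 2 i$ ($r{\left(T \right)} = -6 + \sqrt{-3 - 1} = -6 + \sqrt{-4} = -6 + 2 i$)
$L{\left(C \right)} = 0$ ($L{\left(C \right)} = 0 + \frac{1}{2} \left(-1\right) 0 = 0 - 0 = 0 + 0 = 0$)
$W = - \frac{44}{15}$ ($W = -3 + \frac{1}{20 - 5} = -3 + \frac{1}{15} = - \frac{44}{15} \approx -2.9333$)
$W r{\left(-5 \right)} n{\left(-1,-3 \right)} L{\left(-3 \right)} = - \frac{44 \left(-6 + 2 i\right) \left(-1\right)}{15} \cdot 0 = - \frac{44 \left(6 - 2 i\right)}{15} \cdot 0 = \left(- \frac{88}{5} + \frac{88 i}{15}\right) 0 = 0$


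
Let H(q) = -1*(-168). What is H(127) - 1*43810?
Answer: -43642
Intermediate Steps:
H(q) = 168
H(127) - 1*43810 = 168 - 1*43810 = 168 - 43810 = -43642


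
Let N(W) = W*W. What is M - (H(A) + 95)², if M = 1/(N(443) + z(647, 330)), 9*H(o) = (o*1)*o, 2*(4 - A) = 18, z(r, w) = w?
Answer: -152230777519/15922899 ≈ -9560.5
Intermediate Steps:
A = -5 (A = 4 - ½*18 = 4 - 9 = -5)
N(W) = W²
H(o) = o²/9 (H(o) = ((o*1)*o)/9 = (o*o)/9 = o²/9)
M = 1/196579 (M = 1/(443² + 330) = 1/(196249 + 330) = 1/196579 ≈ 5.0870e-6)
M - (H(A) + 95)² = 1/196579 - ((⅑)*(-5)² + 95)² = 1/196579 - ((⅑)*25 + 95)² = 1/196579 - (25/9 + 95)² = 1/196579 - (880/9)² = 1/196579 - 1*774400/81 = 1/196579 - 774400/81 = -152230777519/15922899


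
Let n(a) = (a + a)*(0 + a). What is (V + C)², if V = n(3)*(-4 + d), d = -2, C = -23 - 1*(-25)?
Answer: 11236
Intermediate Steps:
n(a) = 2*a² (n(a) = (2*a)*a = 2*a²)
C = 2 (C = -23 + 25 = 2)
V = -108 (V = (2*3²)*(-4 - 2) = (2*9)*(-6) = 18*(-6) = -108)
(V + C)² = (-108 + 2)² = (-106)² = 11236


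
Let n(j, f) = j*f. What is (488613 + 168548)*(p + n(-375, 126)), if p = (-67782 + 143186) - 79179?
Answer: -33531640025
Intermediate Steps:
n(j, f) = f*j
p = -3775 (p = 75404 - 79179 = -3775)
(488613 + 168548)*(p + n(-375, 126)) = (488613 + 168548)*(-3775 + 126*(-375)) = 657161*(-3775 - 47250) = 657161*(-51025) = -33531640025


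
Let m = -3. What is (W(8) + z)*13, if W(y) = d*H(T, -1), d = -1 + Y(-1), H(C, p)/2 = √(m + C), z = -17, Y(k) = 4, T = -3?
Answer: -221 + 78*I*√6 ≈ -221.0 + 191.06*I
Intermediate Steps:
H(C, p) = 2*√(-3 + C)
d = 3 (d = -1 + 4 = 3)
W(y) = 6*I*√6 (W(y) = 3*(2*√(-3 - 3)) = 3*(2*√(-6)) = 3*(2*(I*√6)) = 3*(2*I*√6) = 6*I*√6)
(W(8) + z)*13 = (6*I*√6 - 17)*13 = (-17 + 6*I*√6)*13 = -221 + 78*I*√6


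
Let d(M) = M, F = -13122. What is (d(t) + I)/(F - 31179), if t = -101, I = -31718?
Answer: 31819/44301 ≈ 0.71825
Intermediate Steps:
(d(t) + I)/(F - 31179) = (-101 - 31718)/(-13122 - 31179) = -31819/(-44301) = -31819*(-1/44301) = 31819/44301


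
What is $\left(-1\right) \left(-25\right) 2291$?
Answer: $57275$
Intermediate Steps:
$\left(-1\right) \left(-25\right) 2291 = 25 \cdot 2291 = 57275$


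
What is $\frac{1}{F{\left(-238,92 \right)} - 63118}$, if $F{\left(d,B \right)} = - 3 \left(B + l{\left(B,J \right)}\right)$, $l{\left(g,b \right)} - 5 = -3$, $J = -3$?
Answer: $- \frac{1}{63400} \approx -1.5773 \cdot 10^{-5}$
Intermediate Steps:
$l{\left(g,b \right)} = 2$ ($l{\left(g,b \right)} = 5 - 3 = 2$)
$F{\left(d,B \right)} = -6 - 3 B$ ($F{\left(d,B \right)} = - 3 \left(B + 2\right) = - 3 \left(2 + B\right) = -6 - 3 B$)
$\frac{1}{F{\left(-238,92 \right)} - 63118} = \frac{1}{\left(-6 - 276\right) - 63118} = \frac{1}{-282 - 63118} = \frac{1}{-63400} = - \frac{1}{63400}$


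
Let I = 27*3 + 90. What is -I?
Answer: -171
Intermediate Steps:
I = 171 (I = 81 + 90 = 171)
-I = -1*171 = -171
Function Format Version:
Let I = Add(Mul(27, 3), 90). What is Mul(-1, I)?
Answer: -171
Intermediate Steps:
I = 171 (I = Add(81, 90) = 171)
Mul(-1, I) = Mul(-1, 171) = -171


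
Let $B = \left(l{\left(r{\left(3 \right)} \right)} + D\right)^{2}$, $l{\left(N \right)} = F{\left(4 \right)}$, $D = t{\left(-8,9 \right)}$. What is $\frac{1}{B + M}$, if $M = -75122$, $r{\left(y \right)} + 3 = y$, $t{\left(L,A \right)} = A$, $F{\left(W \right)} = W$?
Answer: $- \frac{1}{74953} \approx -1.3342 \cdot 10^{-5}$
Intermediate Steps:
$r{\left(y \right)} = -3 + y$
$D = 9$
$l{\left(N \right)} = 4$
$B = 169$ ($B = \left(4 + 9\right)^{2} = 13^{2} = 169$)
$\frac{1}{B + M} = \frac{1}{169 - 75122} = \frac{1}{-74953} = - \frac{1}{74953}$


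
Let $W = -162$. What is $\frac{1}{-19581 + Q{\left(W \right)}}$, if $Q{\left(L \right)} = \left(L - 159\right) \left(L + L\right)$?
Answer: $\frac{1}{84423} \approx 1.1845 \cdot 10^{-5}$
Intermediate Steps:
$Q{\left(L \right)} = 2 L \left(-159 + L\right)$ ($Q{\left(L \right)} = \left(-159 + L\right) 2 L = 2 L \left(-159 + L\right)$)
$\frac{1}{-19581 + Q{\left(W \right)}} = \frac{1}{-19581 + 2 \left(-162\right) \left(-159 - 162\right)} = \frac{1}{-19581 + 2 \left(-162\right) \left(-321\right)} = \frac{1}{-19581 + 104004} = \frac{1}{84423}$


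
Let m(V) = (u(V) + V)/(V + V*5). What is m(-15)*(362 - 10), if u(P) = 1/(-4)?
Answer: 2684/45 ≈ 59.644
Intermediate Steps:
u(P) = -¼
m(V) = (-¼ + V)/(6*V) (m(V) = (-¼ + V)/(V + V*5) = (-¼ + V)/(V + 5*V) = (-¼ + V)/((6*V)) = (-¼ + V)*(1/(6*V)) = (-¼ + V)/(6*V))
m(-15)*(362 - 10) = ((1/24)*(-1 + 4*(-15))/(-15))*(362 - 10) = ((1/24)*(-1/15)*(-1 - 60))*352 = ((1/24)*(-1/15)*(-61))*352 = (61/360)*352 = 2684/45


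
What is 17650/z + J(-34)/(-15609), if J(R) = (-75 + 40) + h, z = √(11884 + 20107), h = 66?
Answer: -31/15609 + 17650*√31991/31991 ≈ 98.678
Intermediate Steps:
z = √31991 ≈ 178.86
J(R) = 31 (J(R) = (-75 + 40) + 66 = -35 + 66 = 31)
17650/z + J(-34)/(-15609) = 17650/(√31991) + 31/(-15609) = 17650*(√31991/31991) + 31*(-1/15609) = 17650*√31991/31991 - 31/15609 = -31/15609 + 17650*√31991/31991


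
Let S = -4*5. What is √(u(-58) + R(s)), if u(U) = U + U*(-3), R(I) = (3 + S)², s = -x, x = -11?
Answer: 9*√5 ≈ 20.125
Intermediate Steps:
S = -20
s = 11 (s = -1*(-11) = 11)
R(I) = 289 (R(I) = (3 - 20)² = (-17)² = 289)
u(U) = -2*U (u(U) = U - 3*U = -2*U)
√(u(-58) + R(s)) = √(-2*(-58) + 289) = √(116 + 289) = √405 = 9*√5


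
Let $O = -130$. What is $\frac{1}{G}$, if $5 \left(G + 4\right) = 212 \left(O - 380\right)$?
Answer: $- \frac{1}{21628} \approx -4.6236 \cdot 10^{-5}$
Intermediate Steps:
$G = -21628$ ($G = -4 + \frac{212 \left(-130 - 380\right)}{5} = -4 + \frac{212 \left(-510\right)}{5} = -4 + \frac{1}{5} \left(-108120\right) = -4 - 21624 = -21628$)
$\frac{1}{G} = \frac{1}{-21628} = - \frac{1}{21628}$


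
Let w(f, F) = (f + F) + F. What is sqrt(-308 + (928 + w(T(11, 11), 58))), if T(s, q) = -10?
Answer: 11*sqrt(6) ≈ 26.944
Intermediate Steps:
w(f, F) = f + 2*F (w(f, F) = (F + f) + F = f + 2*F)
sqrt(-308 + (928 + w(T(11, 11), 58))) = sqrt(-308 + (928 + (-10 + 2*58))) = sqrt(-308 + (928 + (-10 + 116))) = sqrt(-308 + (928 + 106)) = sqrt(-308 + 1034) = sqrt(726) = 11*sqrt(6)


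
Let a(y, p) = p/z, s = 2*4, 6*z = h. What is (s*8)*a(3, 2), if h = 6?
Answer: 128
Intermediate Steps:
z = 1 (z = (⅙)*6 = 1)
s = 8
a(y, p) = p (a(y, p) = p/1 = p*1 = p)
(s*8)*a(3, 2) = (8*8)*2 = 64*2 = 128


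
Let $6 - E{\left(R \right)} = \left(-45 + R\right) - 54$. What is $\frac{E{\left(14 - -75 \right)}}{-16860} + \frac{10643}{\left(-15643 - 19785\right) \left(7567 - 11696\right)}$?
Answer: $- \frac{540268603}{616579523580} \approx -0.00087623$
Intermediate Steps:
$E{\left(R \right)} = 105 - R$ ($E{\left(R \right)} = 6 - \left(\left(-45 + R\right) - 54\right) = 6 - \left(-99 + R\right) = 105 - R$)
$\frac{E{\left(14 - -75 \right)}}{-16860} + \frac{10643}{\left(-15643 - 19785\right) \left(7567 - 11696\right)} = \frac{105 - \left(14 - -75\right)}{-16860} + \frac{10643}{\left(-15643 - 19785\right) \left(7567 - 11696\right)} = \left(105 - \left(14 + 75\right)\right) \left(- \frac{1}{16860}\right) + \frac{10643}{\left(-35428\right) \left(-4129\right)} = \left(105 - 89\right) \left(- \frac{1}{16860}\right) + \frac{10643}{146282212} = \left(105 - 89\right) \left(- \frac{1}{16860}\right) + 10643 \cdot \frac{1}{146282212} = 16 \left(- \frac{1}{16860}\right) + \frac{10643}{146282212} = - \frac{4}{4215} + \frac{10643}{146282212} = - \frac{540268603}{616579523580}$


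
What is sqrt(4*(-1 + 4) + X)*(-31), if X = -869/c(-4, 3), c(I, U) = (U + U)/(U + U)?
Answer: -31*I*sqrt(857) ≈ -907.51*I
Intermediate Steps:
c(I, U) = 1 (c(I, U) = (2*U)/((2*U)) = (2*U)*(1/(2*U)) = 1)
X = -869 (X = -869/1 = -869*1 = -869)
sqrt(4*(-1 + 4) + X)*(-31) = sqrt(4*(-1 + 4) - 869)*(-31) = sqrt(4*3 - 869)*(-31) = sqrt(12 - 869)*(-31) = sqrt(-857)*(-31) = (I*sqrt(857))*(-31) = -31*I*sqrt(857)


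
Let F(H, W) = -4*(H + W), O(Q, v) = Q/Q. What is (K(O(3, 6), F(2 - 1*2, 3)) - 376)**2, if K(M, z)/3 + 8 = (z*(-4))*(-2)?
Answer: 473344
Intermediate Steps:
O(Q, v) = 1
F(H, W) = -4*H - 4*W
K(M, z) = -24 + 24*z (K(M, z) = -24 + 3*((z*(-4))*(-2)) = -24 + 3*(-4*z*(-2)) = -24 + 3*(8*z) = -24 + 24*z)
(K(O(3, 6), F(2 - 1*2, 3)) - 376)**2 = ((-24 + 24*(-4*(2 - 1*2) - 4*3)) - 376)**2 = ((-24 + 24*(-4*(2 - 2) - 12)) - 376)**2 = ((-24 + 24*(-4*0 - 12)) - 376)**2 = ((-24 + 24*(0 - 12)) - 376)**2 = ((-24 + 24*(-12)) - 376)**2 = ((-24 - 288) - 376)**2 = (-312 - 376)**2 = (-688)**2 = 473344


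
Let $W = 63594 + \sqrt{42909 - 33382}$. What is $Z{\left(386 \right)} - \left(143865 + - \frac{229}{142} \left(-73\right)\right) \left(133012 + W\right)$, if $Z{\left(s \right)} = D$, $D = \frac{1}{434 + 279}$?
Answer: $- \frac{1433029186606262}{50623} - \frac{20445547 \sqrt{9527}}{142} \approx -2.8322 \cdot 10^{10}$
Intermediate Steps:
$D = \frac{1}{713} \approx 0.0014025$
$Z{\left(s \right)} = \frac{1}{713}$
$W = 63594 + \sqrt{9527} \approx 63692.0$
$Z{\left(386 \right)} - \left(143865 + - \frac{229}{142} \left(-73\right)\right) \left(133012 + W\right) = \frac{1}{713} - \left(143865 + - \frac{229}{142} \left(-73\right)\right) \left(133012 + \left(63594 + \sqrt{9527}\right)\right) = \frac{1}{713} - \left(143865 + \left(-229\right) \frac{1}{142} \left(-73\right)\right) \left(196606 + \sqrt{9527}\right) = \frac{1}{713} - \left(143865 - - \frac{16717}{142}\right) \left(196606 + \sqrt{9527}\right) = \frac{1}{713} - \left(143865 + \frac{16717}{142}\right) \left(196606 + \sqrt{9527}\right) = \frac{1}{713} - \frac{20445547 \left(196606 + \sqrt{9527}\right)}{142} = \frac{1}{713} - \left(\frac{2009858606741}{71} + \frac{20445547 \sqrt{9527}}{142}\right) = - \frac{1433029186606262}{50623} - \frac{20445547 \sqrt{9527}}{142}$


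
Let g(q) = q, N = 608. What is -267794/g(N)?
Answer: -133897/304 ≈ -440.45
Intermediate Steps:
-267794/g(N) = -267794/608 = -267794*1/608 = -133897/304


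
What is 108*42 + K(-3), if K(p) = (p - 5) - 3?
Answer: 4525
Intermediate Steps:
K(p) = -8 + p (K(p) = (-5 + p) - 3 = -8 + p)
108*42 + K(-3) = 108*42 + (-8 - 3) = 4536 - 11 = 4525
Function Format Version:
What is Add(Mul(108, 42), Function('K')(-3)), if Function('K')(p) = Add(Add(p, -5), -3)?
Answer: 4525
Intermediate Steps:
Function('K')(p) = Add(-8, p) (Function('K')(p) = Add(Add(-5, p), -3) = Add(-8, p))
Add(Mul(108, 42), Function('K')(-3)) = Add(Mul(108, 42), Add(-8, -3)) = Add(4536, -11) = 4525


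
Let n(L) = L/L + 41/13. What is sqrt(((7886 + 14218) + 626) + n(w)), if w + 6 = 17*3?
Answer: 2*sqrt(960518)/13 ≈ 150.78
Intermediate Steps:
w = 45 (w = -6 + 17*3 = -6 + 51 = 45)
n(L) = 54/13 (n(L) = 1 + 41*(1/13) = 1 + 41/13 = 54/13)
sqrt(((7886 + 14218) + 626) + n(w)) = sqrt(((7886 + 14218) + 626) + 54/13) = sqrt((22104 + 626) + 54/13) = sqrt(22730 + 54/13) = sqrt(295544/13) = 2*sqrt(960518)/13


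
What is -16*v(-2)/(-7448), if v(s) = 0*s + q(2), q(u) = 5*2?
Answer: 20/931 ≈ 0.021482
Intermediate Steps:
q(u) = 10
v(s) = 10 (v(s) = 0*s + 10 = 0 + 10 = 10)
-16*v(-2)/(-7448) = -16*10/(-7448) = -160*(-1/7448) = 20/931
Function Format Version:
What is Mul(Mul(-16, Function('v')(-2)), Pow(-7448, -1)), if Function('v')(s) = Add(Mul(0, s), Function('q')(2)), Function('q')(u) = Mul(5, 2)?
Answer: Rational(20, 931) ≈ 0.021482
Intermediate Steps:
Function('q')(u) = 10
Function('v')(s) = 10 (Function('v')(s) = Add(Mul(0, s), 10) = Add(0, 10) = 10)
Mul(Mul(-16, Function('v')(-2)), Pow(-7448, -1)) = Mul(Mul(-16, 10), Pow(-7448, -1)) = Mul(-160, Rational(-1, 7448)) = Rational(20, 931)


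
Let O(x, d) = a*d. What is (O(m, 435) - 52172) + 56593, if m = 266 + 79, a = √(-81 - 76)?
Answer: 4421 + 435*I*√157 ≈ 4421.0 + 5450.5*I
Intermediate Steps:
a = I*√157 (a = √(-157) = I*√157 ≈ 12.53*I)
m = 345
O(x, d) = I*d*√157 (O(x, d) = (I*√157)*d = I*d*√157)
(O(m, 435) - 52172) + 56593 = (I*435*√157 - 52172) + 56593 = (435*I*√157 - 52172) + 56593 = (-52172 + 435*I*√157) + 56593 = 4421 + 435*I*√157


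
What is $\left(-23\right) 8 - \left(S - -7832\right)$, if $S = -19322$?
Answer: $11306$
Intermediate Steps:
$\left(-23\right) 8 - \left(S - -7832\right) = \left(-23\right) 8 - \left(-19322 - -7832\right) = -184 - \left(-19322 + 7832\right) = -184 - -11490 = -184 + 11490 = 11306$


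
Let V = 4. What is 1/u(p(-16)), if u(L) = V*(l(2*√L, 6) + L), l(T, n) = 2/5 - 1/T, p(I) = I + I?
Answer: -25280/3195417 - 50*I*√2/3195417 ≈ -0.0079113 - 2.2129e-5*I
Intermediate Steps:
p(I) = 2*I
l(T, n) = ⅖ - 1/T (l(T, n) = 2*(⅕) - 1/T = ⅖ - 1/T)
u(L) = 8/5 - 2/√L + 4*L (u(L) = 4*((⅖ - 1/(2*√L)) + L) = 4*(⅖ + L - 1/(2*√L)) = 8/5 - 2/√L + 4*L)
1/u(p(-16)) = 1/(8/5 - 2*(-I*√2/8) + 4*(2*(-16))) = 1/(8/5 - (-1)*I*√2/4 + 4*(-32)) = 1/(8/5 - (-1)*I*√2/4 - 128) = 1/(8/5 + I*√2/4 - 128) = 1/(-632/5 + I*√2/4)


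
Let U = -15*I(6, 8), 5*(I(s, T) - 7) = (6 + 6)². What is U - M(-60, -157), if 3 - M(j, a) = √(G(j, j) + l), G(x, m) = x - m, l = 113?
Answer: -540 + √113 ≈ -529.37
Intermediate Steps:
I(s, T) = 179/5 (I(s, T) = 7 + (6 + 6)²/5 = 7 + (⅕)*12² = 7 + (⅕)*144 = 7 + 144/5 = 179/5)
M(j, a) = 3 - √113 (M(j, a) = 3 - √((j - j) + 113) = 3 - √(0 + 113) = 3 - √113)
U = -537 (U = -15*179/5 = -537)
U - M(-60, -157) = -537 - (3 - √113) = -537 + (-3 + √113) = -540 + √113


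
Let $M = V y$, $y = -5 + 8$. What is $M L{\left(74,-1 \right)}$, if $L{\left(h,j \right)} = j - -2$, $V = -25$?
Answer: $-75$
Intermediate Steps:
$L{\left(h,j \right)} = 2 + j$ ($L{\left(h,j \right)} = j + 2 = 2 + j$)
$y = 3$
$M = -75$ ($M = \left(-25\right) 3 = -75$)
$M L{\left(74,-1 \right)} = - 75 \left(2 - 1\right) = \left(-75\right) 1 = -75$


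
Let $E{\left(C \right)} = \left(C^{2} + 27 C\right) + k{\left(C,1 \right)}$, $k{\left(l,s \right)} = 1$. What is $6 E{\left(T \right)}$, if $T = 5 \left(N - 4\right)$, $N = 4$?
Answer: $6$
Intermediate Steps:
$T = 0$ ($T = 5 \left(4 - 4\right) = 5 \cdot 0 = 0$)
$E{\left(C \right)} = 1 + C^{2} + 27 C$ ($E{\left(C \right)} = \left(C^{2} + 27 C\right) + 1 = 1 + C^{2} + 27 C$)
$6 E{\left(T \right)} = 6 \left(1 + 0^{2} + 27 \cdot 0\right) = 6 \left(1 + 0 + 0\right) = 6 \cdot 1 = 6$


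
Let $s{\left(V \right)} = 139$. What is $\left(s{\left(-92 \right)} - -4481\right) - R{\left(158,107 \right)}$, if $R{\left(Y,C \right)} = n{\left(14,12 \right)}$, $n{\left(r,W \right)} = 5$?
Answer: $4615$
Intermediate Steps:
$R{\left(Y,C \right)} = 5$
$\left(s{\left(-92 \right)} - -4481\right) - R{\left(158,107 \right)} = \left(139 - -4481\right) - 5 = \left(139 + 4481\right) - 5 = 4620 - 5 = 4615$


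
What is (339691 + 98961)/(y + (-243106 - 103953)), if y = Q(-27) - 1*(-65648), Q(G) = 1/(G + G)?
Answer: -23687208/15196195 ≈ -1.5588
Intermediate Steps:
Q(G) = 1/(2*G)
y = 3544991/54 (y = (½)/(-27) - 1*(-65648) = (½)*(-1/27) + 65648 = -1/54 + 65648 = 3544991/54 ≈ 65648.)
(339691 + 98961)/(y + (-243106 - 103953)) = (339691 + 98961)/(3544991/54 + (-243106 - 103953)) = 438652/(3544991/54 - 347059) = 438652/(-15196195/54) = 438652*(-54/15196195) = -23687208/15196195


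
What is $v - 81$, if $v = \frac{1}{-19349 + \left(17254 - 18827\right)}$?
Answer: $- \frac{1694683}{20922} \approx -81.0$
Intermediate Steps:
$v = - \frac{1}{20922}$ ($v = \frac{1}{-19349 - 1573} = \frac{1}{-20922} = - \frac{1}{20922} \approx -4.7797 \cdot 10^{-5}$)
$v - 81 = - \frac{1}{20922} - 81 = - \frac{1694683}{20922}$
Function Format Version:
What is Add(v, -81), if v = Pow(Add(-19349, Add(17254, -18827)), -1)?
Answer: Rational(-1694683, 20922) ≈ -81.000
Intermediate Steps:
v = Rational(-1, 20922) (v = Pow(Add(-19349, -1573), -1) = Pow(-20922, -1) = Rational(-1, 20922) ≈ -4.7797e-5)
Add(v, -81) = Add(Rational(-1, 20922), -81) = Rational(-1694683, 20922)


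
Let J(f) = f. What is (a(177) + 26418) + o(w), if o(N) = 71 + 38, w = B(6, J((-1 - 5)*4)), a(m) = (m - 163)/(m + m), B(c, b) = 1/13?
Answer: 4695286/177 ≈ 26527.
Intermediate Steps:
B(c, b) = 1/13 (B(c, b) = 1*(1/13) = 1/13)
a(m) = (-163 + m)/(2*m) (a(m) = (-163 + m)/((2*m)) = (-163 + m)*(1/(2*m)) = (-163 + m)/(2*m))
w = 1/13 ≈ 0.076923
o(N) = 109
(a(177) + 26418) + o(w) = ((1/2)*(-163 + 177)/177 + 26418) + 109 = ((1/2)*(1/177)*14 + 26418) + 109 = (7/177 + 26418) + 109 = 4675993/177 + 109 = 4695286/177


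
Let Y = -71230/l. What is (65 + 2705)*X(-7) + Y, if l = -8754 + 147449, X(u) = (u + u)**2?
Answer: 15060043634/27739 ≈ 5.4292e+5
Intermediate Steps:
X(u) = 4*u**2 (X(u) = (2*u)**2 = 4*u**2)
l = 138695
Y = -14246/27739 (Y = -71230/138695 = -71230*1/138695 = -14246/27739 ≈ -0.51357)
(65 + 2705)*X(-7) + Y = (65 + 2705)*(4*(-7)**2) - 14246/27739 = 2770*(4*49) - 14246/27739 = 2770*196 - 14246/27739 = 542920 - 14246/27739 = 15060043634/27739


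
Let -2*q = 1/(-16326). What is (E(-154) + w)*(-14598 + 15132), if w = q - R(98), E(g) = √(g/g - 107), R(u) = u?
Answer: -284790655/5442 + 534*I*√106 ≈ -52332.0 + 5497.9*I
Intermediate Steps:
q = 1/32652 (q = -½/(-16326) = -½*(-1/16326) = 1/32652 ≈ 3.0626e-5)
E(g) = I*√106 (E(g) = √(1 - 107) = √(-106) = I*√106)
w = -3199895/32652 (w = 1/32652 - 1*98 = 1/32652 - 98 = -3199895/32652 ≈ -98.000)
(E(-154) + w)*(-14598 + 15132) = (I*√106 - 3199895/32652)*(-14598 + 15132) = (-3199895/32652 + I*√106)*534 = -284790655/5442 + 534*I*√106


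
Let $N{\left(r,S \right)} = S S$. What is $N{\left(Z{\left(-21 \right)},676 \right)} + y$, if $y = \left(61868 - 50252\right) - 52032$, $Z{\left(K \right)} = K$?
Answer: $416560$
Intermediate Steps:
$N{\left(r,S \right)} = S^{2}$
$y = -40416$ ($y = 11616 - 52032 = -40416$)
$N{\left(Z{\left(-21 \right)},676 \right)} + y = 676^{2} - 40416 = 456976 - 40416 = 416560$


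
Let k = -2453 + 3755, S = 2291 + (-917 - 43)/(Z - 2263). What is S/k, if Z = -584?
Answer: 2174479/1235598 ≈ 1.7599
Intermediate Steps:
S = 2174479/949 (S = 2291 + (-917 - 43)/(-584 - 2263) = 2291 - 960/(-2847) = 2291 - 960*(-1/2847) = 2291 + 320/949 = 2174479/949 ≈ 2291.3)
k = 1302
S/k = (2174479/949)/1302 = (2174479/949)*(1/1302) = 2174479/1235598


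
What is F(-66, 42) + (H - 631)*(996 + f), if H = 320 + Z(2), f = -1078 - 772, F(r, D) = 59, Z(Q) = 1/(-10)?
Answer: 1328692/5 ≈ 2.6574e+5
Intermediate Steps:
Z(Q) = -⅒
f = -1850
H = 3199/10 (H = 320 - ⅒ = 3199/10 ≈ 319.90)
F(-66, 42) + (H - 631)*(996 + f) = 59 + (3199/10 - 631)*(996 - 1850) = 59 - 3111/10*(-854) = 59 + 1328397/5 = 1328692/5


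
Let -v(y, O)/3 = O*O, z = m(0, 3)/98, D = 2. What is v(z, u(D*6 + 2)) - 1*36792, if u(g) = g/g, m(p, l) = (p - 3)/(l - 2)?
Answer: -36795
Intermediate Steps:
m(p, l) = (-3 + p)/(-2 + l)
z = -3/98 (z = ((-3 + 0)/(-2 + 3))/98 = (-3/1)*(1/98) = (1*(-3))*(1/98) = -3*1/98 = -3/98 ≈ -0.030612)
u(g) = 1
v(y, O) = -3*O² (v(y, O) = -3*O*O = -3*O²)
v(z, u(D*6 + 2)) - 1*36792 = -3*1² - 1*36792 = -3*1 - 36792 = -3 - 36792 = -36795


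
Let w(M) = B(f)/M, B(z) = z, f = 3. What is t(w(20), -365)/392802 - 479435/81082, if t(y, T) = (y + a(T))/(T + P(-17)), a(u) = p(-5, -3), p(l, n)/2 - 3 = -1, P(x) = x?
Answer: -719393966008303/121663836138480 ≈ -5.9130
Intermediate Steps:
p(l, n) = 4 (p(l, n) = 6 + 2*(-1) = 6 - 2 = 4)
a(u) = 4
w(M) = 3/M
t(y, T) = (4 + y)/(-17 + T) (t(y, T) = (y + 4)/(T - 17) = (4 + y)/(-17 + T))
t(w(20), -365)/392802 - 479435/81082 = ((4 + 3/20)/(-17 - 365))/392802 - 479435/81082 = ((4 + 3*(1/20))/(-382))*(1/392802) - 479435*1/81082 = -(4 + 3/20)/382*(1/392802) - 479435/81082 = -1/382*83/20*(1/392802) - 479435/81082 = -83/7640*1/392802 - 479435/81082 = -83/3001007280 - 479435/81082 = -719393966008303/121663836138480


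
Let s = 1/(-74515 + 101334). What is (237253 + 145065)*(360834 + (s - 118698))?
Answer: 2482713979902430/26819 ≈ 9.2573e+10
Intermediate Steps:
s = 1/26819 ≈ 3.7287e-5
(237253 + 145065)*(360834 + (s - 118698)) = (237253 + 145065)*(360834 + (1/26819 - 118698)) = 382318*(360834 - 3183361661/26819) = 382318*(6493845385/26819) = 2482713979902430/26819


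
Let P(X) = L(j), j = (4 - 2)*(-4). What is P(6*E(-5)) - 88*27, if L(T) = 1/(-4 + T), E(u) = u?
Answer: -28513/12 ≈ -2376.1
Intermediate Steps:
j = -8 (j = 2*(-4) = -8)
P(X) = -1/12 (P(X) = 1/(-4 - 8) = 1/(-12) = -1/12)
P(6*E(-5)) - 88*27 = -1/12 - 88*27 = -1/12 - 2376 = -28513/12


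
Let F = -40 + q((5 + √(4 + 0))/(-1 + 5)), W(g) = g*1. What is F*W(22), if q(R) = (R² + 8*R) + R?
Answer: -3729/8 ≈ -466.13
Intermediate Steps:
q(R) = R² + 9*R
W(g) = g
F = -339/16 (F = -40 + ((5 + √(4 + 0))/(-1 + 5))*(9 + (5 + √(4 + 0))/(-1 + 5)) = -40 + ((5 + √4)/4)*(9 + (5 + √4)/4) = -40 + ((5 + 2)*(¼))*(9 + (5 + 2)*(¼)) = -40 + (7*(¼))*(9 + 7*(¼)) = -40 + 7*(9 + 7/4)/4 = -40 + (7/4)*(43/4) = -40 + 301/16 = -339/16 ≈ -21.188)
F*W(22) = -339/16*22 = -3729/8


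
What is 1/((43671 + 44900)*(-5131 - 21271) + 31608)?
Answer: -1/2338419934 ≈ -4.2764e-10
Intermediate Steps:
1/((43671 + 44900)*(-5131 - 21271) + 31608) = 1/(88571*(-26402) + 31608) = 1/(-2338451542 + 31608) = 1/(-2338419934) = -1/2338419934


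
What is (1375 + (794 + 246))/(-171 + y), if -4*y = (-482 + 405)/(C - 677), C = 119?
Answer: -5390280/381749 ≈ -14.120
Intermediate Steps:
y = -77/2232 (y = -(-482 + 405)/(4*(119 - 677)) = -(-77)/(4*(-558)) = -(-77)*(-1)/(4*558) = -¼*77/558 = -77/2232 ≈ -0.034498)
(1375 + (794 + 246))/(-171 + y) = (1375 + (794 + 246))/(-171 - 77/2232) = (1375 + 1040)/(-381749/2232) = -2232/381749*2415 = -5390280/381749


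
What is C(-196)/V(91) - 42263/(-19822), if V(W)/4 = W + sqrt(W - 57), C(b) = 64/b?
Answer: 2438769983/1144304238 + 4*sqrt(34)/404103 ≈ 2.1313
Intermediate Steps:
V(W) = 4*W + 4*sqrt(-57 + W) (V(W) = 4*(W + sqrt(W - 57)) = 4*(W + sqrt(-57 + W)) = 4*W + 4*sqrt(-57 + W))
C(-196)/V(91) - 42263/(-19822) = (64/(-196))/(4*91 + 4*sqrt(-57 + 91)) - 42263/(-19822) = (64*(-1/196))/(364 + 4*sqrt(34)) - 42263*(-1/19822) = -16/(49*(364 + 4*sqrt(34))) + 42263/19822 = 42263/19822 - 16/(49*(364 + 4*sqrt(34)))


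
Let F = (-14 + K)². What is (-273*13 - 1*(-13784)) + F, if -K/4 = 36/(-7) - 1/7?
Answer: 504015/49 ≈ 10286.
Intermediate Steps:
K = 148/7 (K = -4*(36/(-7) - 1/7) = -4*(36*(-⅐) - 1*⅐) = -4*(-36/7 - ⅐) = -4*(-37/7) = 148/7 ≈ 21.143)
F = 2500/49 (F = (-14 + 148/7)² = (50/7)² = 2500/49 ≈ 51.020)
(-273*13 - 1*(-13784)) + F = (-273*13 - 1*(-13784)) + 2500/49 = (-3549 + 13784) + 2500/49 = 10235 + 2500/49 = 504015/49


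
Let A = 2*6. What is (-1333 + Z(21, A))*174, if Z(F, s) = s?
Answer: -229854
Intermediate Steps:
A = 12
(-1333 + Z(21, A))*174 = (-1333 + 12)*174 = -1321*174 = -229854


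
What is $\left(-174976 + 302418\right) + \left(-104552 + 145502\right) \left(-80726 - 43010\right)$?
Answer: $-5066861758$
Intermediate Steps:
$\left(-174976 + 302418\right) + \left(-104552 + 145502\right) \left(-80726 - 43010\right) = 127442 + 40950 \left(-123736\right) = 127442 - 5066989200 = -5066861758$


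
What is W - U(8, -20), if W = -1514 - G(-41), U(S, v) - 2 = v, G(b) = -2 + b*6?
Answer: -1248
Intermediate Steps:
G(b) = -2 + 6*b
U(S, v) = 2 + v
W = -1266 (W = -1514 - (-2 + 6*(-41)) = -1514 - (-2 - 246) = -1514 - 1*(-248) = -1514 + 248 = -1266)
W - U(8, -20) = -1266 - (2 - 20) = -1266 - 1*(-18) = -1266 + 18 = -1248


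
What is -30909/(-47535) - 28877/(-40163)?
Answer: 871355454/636382735 ≈ 1.3692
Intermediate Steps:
-30909/(-47535) - 28877/(-40163) = -30909*(-1/47535) - 28877*(-1/40163) = 10303/15845 + 28877/40163 = 871355454/636382735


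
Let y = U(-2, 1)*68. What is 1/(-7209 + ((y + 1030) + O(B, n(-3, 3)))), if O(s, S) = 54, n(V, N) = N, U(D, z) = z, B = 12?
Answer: -1/6057 ≈ -0.00016510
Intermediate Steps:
y = 68 (y = 1*68 = 68)
1/(-7209 + ((y + 1030) + O(B, n(-3, 3)))) = 1/(-7209 + ((68 + 1030) + 54)) = 1/(-7209 + (1098 + 54)) = 1/(-7209 + 1152) = 1/(-6057) = -1/6057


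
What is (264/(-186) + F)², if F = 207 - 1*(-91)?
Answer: 84529636/961 ≈ 87960.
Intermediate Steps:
F = 298 (F = 207 + 91 = 298)
(264/(-186) + F)² = (264/(-186) + 298)² = (264*(-1/186) + 298)² = (-44/31 + 298)² = (9194/31)² = 84529636/961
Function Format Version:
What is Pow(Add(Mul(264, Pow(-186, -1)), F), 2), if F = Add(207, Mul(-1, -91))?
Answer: Rational(84529636, 961) ≈ 87960.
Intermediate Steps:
F = 298 (F = Add(207, 91) = 298)
Pow(Add(Mul(264, Pow(-186, -1)), F), 2) = Pow(Add(Mul(264, Pow(-186, -1)), 298), 2) = Pow(Add(Mul(264, Rational(-1, 186)), 298), 2) = Pow(Add(Rational(-44, 31), 298), 2) = Pow(Rational(9194, 31), 2) = Rational(84529636, 961)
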